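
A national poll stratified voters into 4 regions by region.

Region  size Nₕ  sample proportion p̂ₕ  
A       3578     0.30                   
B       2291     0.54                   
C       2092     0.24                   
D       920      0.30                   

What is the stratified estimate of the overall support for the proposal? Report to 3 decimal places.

Wₕ = Nₕ/N with N = 8881: 0.4029, 0.2580, 0.2356, 0.1036.
p̂_st = 0.4029·0.30 + 0.2580·0.54 + 0.2356·0.24 + 0.1036·0.30 ≈ 0.34778... → 0.348.

0.348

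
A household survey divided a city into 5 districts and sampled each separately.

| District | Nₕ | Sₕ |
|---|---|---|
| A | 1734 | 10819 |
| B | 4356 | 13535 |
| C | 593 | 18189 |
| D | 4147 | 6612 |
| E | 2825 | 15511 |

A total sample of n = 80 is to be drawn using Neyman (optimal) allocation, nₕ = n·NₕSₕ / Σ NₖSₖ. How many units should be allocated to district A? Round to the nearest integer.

9

Σ NₕSₕ = 1734·10819 + 4356·13535 + 593·18189 + 4147·6612 + 2825·15511 = 159743222.
Share for A: 18760146/159743222 = 0.11744.
n_A = 80 × 0.11744 = 9.395... → 9.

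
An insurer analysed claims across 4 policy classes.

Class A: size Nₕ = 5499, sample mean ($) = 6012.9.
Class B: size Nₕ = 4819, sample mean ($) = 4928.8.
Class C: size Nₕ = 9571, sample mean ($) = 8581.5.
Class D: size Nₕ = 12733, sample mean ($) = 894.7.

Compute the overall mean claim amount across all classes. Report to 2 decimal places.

N = 5499 + 4819 + 9571 + 12733 = 32622.
Weight each subgroup mean by Nₕ/N and sum.
Σ Nₕx̄ₕ = 5499·6012.9 + 4819·4928.8 + 9571·8581.5 + 12733·894.7 = 33064937.1 + 23751887.2 + 82133536.5 + 11392215.1 = 150342575.9.
Divide by N: 150342575.9 / 32622 = 4608.6253... → 4608.63.

4608.63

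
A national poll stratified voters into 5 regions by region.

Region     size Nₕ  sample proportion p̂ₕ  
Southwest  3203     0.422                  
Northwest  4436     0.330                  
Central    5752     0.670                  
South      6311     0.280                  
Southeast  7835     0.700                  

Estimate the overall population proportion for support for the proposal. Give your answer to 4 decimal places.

N = 3203 + 4436 + 5752 + 6311 + 7835 = 27537.
Overall proportion = Σ (Nₕ/N)·p̂ₕ.
Σ Nₕp̂ₕ = 1351.666 + 1463.88 + 3853.84 + 1767.08 + 5484.5 = 13920.966.
13920.966 / 27537 = 0.505537... → 0.5055.

0.5055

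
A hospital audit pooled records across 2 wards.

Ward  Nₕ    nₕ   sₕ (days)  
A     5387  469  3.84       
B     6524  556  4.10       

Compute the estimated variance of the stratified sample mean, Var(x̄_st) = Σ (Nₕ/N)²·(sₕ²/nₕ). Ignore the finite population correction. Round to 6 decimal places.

N = 11911; Wₕ = Nₕ/N.
ward A: (5387/11911)²·3.84²/469 = 0.006431127
ward B: (6524/11911)²·4.10²/556 = 0.009070357
Sum = 0.015501484 → 0.015501.

0.015501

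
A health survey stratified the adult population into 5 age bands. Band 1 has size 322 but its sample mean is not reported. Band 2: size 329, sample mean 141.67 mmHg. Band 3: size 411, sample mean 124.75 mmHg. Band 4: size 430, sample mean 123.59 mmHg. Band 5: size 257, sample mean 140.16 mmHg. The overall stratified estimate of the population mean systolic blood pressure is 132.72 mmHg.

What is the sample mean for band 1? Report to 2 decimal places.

140.00

Σ Nₕx̄ₕ = N·μ, so 322·x̄_1 = 1749·132.72 − (329·141.67 + 411·124.75 + 430·123.59 + 257·140.16).
= 232127.28 − 187046.5 = 45080.78.
x̄_1 = 45080.78 / 322 = 140.0024... → 140.00.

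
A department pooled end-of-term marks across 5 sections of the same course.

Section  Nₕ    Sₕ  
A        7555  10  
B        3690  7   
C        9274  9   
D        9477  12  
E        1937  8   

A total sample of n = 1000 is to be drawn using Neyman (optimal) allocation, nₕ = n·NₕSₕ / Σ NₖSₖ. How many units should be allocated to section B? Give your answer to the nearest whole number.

Σ NₕSₕ = 7555·10 + 3690·7 + 9274·9 + 9477·12 + 1937·8 = 314066.
Share for B: 25830/314066 = 0.08224.
n_B = 1000 × 0.08224 = 82.244... → 82.

82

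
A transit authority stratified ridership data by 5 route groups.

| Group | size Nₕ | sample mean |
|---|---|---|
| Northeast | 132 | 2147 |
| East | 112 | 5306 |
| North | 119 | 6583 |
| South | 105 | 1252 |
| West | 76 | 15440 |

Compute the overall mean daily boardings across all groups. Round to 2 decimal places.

5452.12

x̄_st = (Σ Nₕx̄ₕ) / (Σ Nₕ) = (132·2147 + 112·5306 + 119·6583 + 105·1252 + 76·15440) / 544
= 2965953 / 544 = 5452.1195... → 5452.12.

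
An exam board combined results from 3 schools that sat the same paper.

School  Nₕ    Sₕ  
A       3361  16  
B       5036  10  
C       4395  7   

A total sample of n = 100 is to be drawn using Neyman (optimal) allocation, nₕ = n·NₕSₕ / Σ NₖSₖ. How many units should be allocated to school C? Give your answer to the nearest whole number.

23

A: NₕSₕ = 3361·16 = 53776
B: NₕSₕ = 5036·10 = 50360
C: NₕSₕ = 4395·7 = 30765
Σ NₕSₕ = 134901.
n_C = 100·30765/134901 = 22.806... → 23.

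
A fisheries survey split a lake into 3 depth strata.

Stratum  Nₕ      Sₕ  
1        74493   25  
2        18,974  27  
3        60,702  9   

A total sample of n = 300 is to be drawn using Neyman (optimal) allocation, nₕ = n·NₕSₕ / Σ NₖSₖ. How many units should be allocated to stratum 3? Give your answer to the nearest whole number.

56

1: NₕSₕ = 74493·25 = 1862325
2: NₕSₕ = 18974·27 = 512298
3: NₕSₕ = 60702·9 = 546318
Σ NₕSₕ = 2920941.
n_3 = 300·546318/2920941 = 56.110... → 56.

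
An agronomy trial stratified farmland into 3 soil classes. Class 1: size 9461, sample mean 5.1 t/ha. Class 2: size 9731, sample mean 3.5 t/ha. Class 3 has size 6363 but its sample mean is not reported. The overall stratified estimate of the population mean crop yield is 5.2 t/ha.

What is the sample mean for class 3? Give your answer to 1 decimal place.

N = 9461 + 9731 + 6363 = 25555.
Overall total = μ·N = 5.2·25555 = 132886.
Subtract the known strata: 9461·5.1 + 9731·3.5 = 82309.6.
Remaining total for class 3: 132886 − 82309.6 = 50576.4.
Divide by its size: 50576.4 / 6363 = 7.949... → 7.9.

7.9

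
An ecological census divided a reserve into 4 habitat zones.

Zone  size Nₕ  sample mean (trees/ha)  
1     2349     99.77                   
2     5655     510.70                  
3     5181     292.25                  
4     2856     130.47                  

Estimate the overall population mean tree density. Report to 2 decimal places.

312.27

x̄_st = (Σ Nₕx̄ₕ) / (Σ Nₕ) = (2349·99.77 + 5655·510.70 + 5181·292.25 + 2856·130.47) / 16041
= 5009137.8 / 16041 = 312.2709... → 312.27.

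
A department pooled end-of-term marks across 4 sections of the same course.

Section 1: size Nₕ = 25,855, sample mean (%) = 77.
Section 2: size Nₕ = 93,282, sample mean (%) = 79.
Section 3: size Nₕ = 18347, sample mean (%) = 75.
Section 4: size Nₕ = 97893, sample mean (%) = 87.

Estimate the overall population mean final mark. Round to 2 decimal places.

N = 235377; weights Wₕ = Nₕ/N = (0.1098, 0.3963, 0.0779, 0.4159).
x̄_st = Σ Wₕ·x̄ₕ = 0.1098·77 + 0.3963·79 + 0.0779·75 + 0.4159·87 ≈ 81.7957...
→ 81.80.

81.80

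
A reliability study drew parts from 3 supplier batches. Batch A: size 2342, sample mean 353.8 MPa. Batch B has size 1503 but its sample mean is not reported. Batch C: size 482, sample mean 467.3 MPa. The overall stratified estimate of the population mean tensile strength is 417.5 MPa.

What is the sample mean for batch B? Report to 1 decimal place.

500.8

N = 2342 + 1503 + 482 = 4327.
Overall total = μ·N = 417.5·4327 = 1806522.5.
Subtract the known strata: 2342·353.8 + 482·467.3 = 1053838.2.
Remaining total for batch B: 1806522.5 − 1053838.2 = 752684.3.
Divide by its size: 752684.3 / 1503 = 500.788... → 500.8.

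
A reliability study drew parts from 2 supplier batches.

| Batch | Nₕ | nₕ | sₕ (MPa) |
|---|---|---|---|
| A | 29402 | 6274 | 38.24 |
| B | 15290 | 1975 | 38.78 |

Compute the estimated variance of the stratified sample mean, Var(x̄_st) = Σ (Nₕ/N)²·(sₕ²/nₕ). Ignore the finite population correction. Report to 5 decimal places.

0.19000

N = 44692. Term for each stratum: Wₕ²sₕ²/nₕ.
Var(x̄_st) = 0.10087543 + 0.08912589 = 0.19000133 → 0.19000.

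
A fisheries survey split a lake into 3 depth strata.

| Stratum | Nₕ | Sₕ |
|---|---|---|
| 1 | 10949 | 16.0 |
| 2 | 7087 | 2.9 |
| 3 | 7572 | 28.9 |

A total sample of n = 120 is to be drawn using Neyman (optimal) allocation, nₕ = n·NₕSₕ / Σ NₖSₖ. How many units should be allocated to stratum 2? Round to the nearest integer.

Σ NₕSₕ = 10949·16.0 + 7087·2.9 + 7572·28.9 = 414567.1.
Share for 2: 20552.3/414567.1 = 0.04958.
n_2 = 120 × 0.04958 = 5.949... → 6.

6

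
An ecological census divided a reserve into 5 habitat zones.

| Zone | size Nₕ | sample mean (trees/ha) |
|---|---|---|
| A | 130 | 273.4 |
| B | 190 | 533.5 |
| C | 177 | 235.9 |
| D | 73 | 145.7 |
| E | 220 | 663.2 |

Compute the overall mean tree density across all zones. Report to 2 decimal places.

424.31

N = 790; weights Wₕ = Nₕ/N = (0.1646, 0.2405, 0.2241, 0.0924, 0.2785).
x̄_st = Σ Wₕ·x̄ₕ = 0.1646·273.4 + 0.2405·533.5 + 0.2241·235.9 + 0.0924·145.7 + 0.2785·663.2 ≈ 424.3056...
→ 424.31.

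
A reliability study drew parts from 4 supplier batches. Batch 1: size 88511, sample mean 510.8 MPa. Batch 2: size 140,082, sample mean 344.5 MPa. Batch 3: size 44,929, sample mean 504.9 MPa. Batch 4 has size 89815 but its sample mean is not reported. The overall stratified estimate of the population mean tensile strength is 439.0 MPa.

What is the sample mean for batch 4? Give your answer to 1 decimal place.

482.7

N = 88511 + 140082 + 44929 + 89815 = 363337.
Overall total = μ·N = 439.0·363337 = 159504943.
Subtract the known strata: 88511·510.8 + 140082·344.5 + 44929·504.9 = 116154319.9.
Remaining total for batch 4: 159504943 − 116154319.9 = 43350623.1.
Divide by its size: 43350623.1 / 89815 = 482.666... → 482.7.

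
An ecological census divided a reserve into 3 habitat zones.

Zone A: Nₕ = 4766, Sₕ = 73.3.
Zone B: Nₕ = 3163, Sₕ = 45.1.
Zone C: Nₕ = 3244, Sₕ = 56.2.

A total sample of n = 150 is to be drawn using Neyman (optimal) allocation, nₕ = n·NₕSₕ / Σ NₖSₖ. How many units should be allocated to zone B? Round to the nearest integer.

A: NₕSₕ = 4766·73.3 = 349347.8
B: NₕSₕ = 3163·45.1 = 142651.3
C: NₕSₕ = 3244·56.2 = 182312.8
Σ NₕSₕ = 674311.9.
n_B = 150·142651.3/674311.9 = 31.733... → 32.

32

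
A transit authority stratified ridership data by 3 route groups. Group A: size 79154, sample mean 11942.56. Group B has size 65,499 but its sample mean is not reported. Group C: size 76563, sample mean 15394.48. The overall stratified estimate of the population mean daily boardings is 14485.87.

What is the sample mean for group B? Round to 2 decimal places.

N = 79154 + 65499 + 76563 = 221216.
Overall total = μ·N = 14485.87·221216 = 3204506217.92.
Subtract the known strata: 79154·11942.56 + 76563·15394.48 = 2123948966.48.
Remaining total for group B: 3204506217.92 − 2123948966.48 = 1080557251.44.
Divide by its size: 1080557251.44 / 65499 = 16497.3091... → 16497.31.

16497.31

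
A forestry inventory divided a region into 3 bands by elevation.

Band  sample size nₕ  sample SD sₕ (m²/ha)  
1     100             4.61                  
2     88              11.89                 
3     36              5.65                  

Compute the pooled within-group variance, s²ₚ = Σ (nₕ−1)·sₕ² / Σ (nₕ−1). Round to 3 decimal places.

70.229

Degrees of freedom: 99 + 87 + 35 = 221.
Σ(nₕ−1)sₕ² = 99·21.2521 + 87·141.3721 + 35·31.9225 = 15520.6181.
s²ₚ = 15520.6181 / 221 = 70.22904... → 70.229.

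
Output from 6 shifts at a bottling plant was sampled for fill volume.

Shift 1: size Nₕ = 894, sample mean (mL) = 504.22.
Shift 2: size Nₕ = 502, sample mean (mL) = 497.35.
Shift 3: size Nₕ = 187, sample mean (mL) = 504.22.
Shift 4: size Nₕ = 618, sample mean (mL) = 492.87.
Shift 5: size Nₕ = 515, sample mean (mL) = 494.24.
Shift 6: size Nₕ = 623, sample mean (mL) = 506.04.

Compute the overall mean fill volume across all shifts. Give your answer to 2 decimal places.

N = 3339; weights Wₕ = Nₕ/N = (0.2677, 0.1503, 0.0560, 0.1851, 0.1542, 0.1866).
x̄_st = Σ Wₕ·x̄ₕ = 0.2677·504.22 + 0.1503·497.35 + 0.0560·504.22 + 0.1851·492.87 + 0.1542·494.24 + 0.1866·506.04 ≈ 499.8867...
→ 499.89.

499.89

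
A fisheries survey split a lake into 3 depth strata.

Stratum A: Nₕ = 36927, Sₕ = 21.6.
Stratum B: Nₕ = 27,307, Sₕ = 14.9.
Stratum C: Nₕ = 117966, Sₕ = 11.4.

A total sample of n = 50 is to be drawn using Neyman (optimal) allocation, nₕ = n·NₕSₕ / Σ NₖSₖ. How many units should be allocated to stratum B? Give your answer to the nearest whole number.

8

Σ NₕSₕ = 36927·21.6 + 27307·14.9 + 117966·11.4 = 2549309.9.
Share for B: 406874.3/2549309.9 = 0.15960.
n_B = 50 × 0.15960 = 7.980... → 8.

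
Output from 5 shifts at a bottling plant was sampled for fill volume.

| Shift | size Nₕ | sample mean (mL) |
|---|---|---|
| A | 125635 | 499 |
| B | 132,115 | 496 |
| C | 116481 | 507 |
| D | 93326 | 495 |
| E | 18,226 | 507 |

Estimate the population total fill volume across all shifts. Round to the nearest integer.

A: 125635·499 = 62691865
B: 132115·496 = 65529040
C: 116481·507 = 59055867
D: 93326·495 = 46196370
E: 18226·507 = 9240582
τ̂ = Σ Nₕx̄ₕ = 242713724.

242713724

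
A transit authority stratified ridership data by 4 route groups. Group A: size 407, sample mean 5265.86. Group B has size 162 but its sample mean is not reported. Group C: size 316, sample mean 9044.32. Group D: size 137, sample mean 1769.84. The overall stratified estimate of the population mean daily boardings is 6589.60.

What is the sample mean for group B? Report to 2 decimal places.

9203.04

Σ Nₕx̄ₕ = N·μ, so 162·x̄_B = 1022·6589.60 − (407·5265.86 + 316·9044.32 + 137·1769.84).
= 6734571.2 − 5243678.22 = 1490892.98.
x̄_B = 1490892.98 / 162 = 9203.0431... → 9203.04.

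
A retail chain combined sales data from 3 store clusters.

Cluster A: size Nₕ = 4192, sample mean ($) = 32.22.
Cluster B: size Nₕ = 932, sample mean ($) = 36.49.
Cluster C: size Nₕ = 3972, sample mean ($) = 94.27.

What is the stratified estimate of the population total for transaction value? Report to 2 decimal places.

Population total = Σ Nₕ·x̄ₕ (each stratum's size times its mean).
4192·32.22 + 932·36.49 + 3972·94.27 = 135066.24 + 34008.68 + 374440.44 = 543515.36.

543515.36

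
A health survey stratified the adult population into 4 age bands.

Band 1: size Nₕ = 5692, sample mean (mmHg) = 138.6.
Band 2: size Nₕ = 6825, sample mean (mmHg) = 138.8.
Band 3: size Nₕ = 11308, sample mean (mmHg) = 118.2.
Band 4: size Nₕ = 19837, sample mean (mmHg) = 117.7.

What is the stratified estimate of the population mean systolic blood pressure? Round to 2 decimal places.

123.85

N = 5692 + 6825 + 11308 + 19837 = 43662.
Overall mean = Σ (Nₕ/N)·x̄ₕ — weight by population share, not a simple average.
Σ Nₕx̄ₕ = 5692·138.6 + 6825·138.8 + 11308·118.2 + 19837·117.7 = 788911.2 + 947310 + 1336605.6 + 2334814.9 = 5407641.7.
Divide by N: 5407641.7 / 43662 = 123.8524... → 123.85.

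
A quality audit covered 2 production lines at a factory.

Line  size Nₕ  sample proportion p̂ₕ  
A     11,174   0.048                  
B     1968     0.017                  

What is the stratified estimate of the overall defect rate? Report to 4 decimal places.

0.0434

Wₕ = Nₕ/N with N = 13142: 0.8503, 0.1497.
p̂_st = 0.8503·0.048 + 0.1497·0.017 ≈ 0.043358... → 0.0434.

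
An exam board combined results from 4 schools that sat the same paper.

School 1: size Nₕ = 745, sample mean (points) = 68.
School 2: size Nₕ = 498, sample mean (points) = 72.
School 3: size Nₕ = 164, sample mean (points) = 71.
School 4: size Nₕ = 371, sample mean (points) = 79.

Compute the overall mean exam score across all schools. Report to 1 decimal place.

71.7

N = 745 + 498 + 164 + 371 = 1778.
Overall mean = Σ (Nₕ/N)·x̄ₕ — weight by population share, not a simple average.
Σ Nₕx̄ₕ = 745·68 + 498·72 + 164·71 + 371·79 = 50660 + 35856 + 11644 + 29309 = 127469.
Divide by N: 127469 / 1778 = 71.692... → 71.7.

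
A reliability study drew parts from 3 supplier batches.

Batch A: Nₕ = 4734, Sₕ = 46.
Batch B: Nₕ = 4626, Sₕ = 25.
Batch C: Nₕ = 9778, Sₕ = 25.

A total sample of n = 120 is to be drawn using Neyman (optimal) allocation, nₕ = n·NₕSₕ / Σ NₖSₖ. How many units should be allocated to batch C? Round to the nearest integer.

Σ NₕSₕ = 4734·46 + 4626·25 + 9778·25 = 577864.
Share for C: 244450/577864 = 0.42302.
n_C = 120 × 0.42302 = 50.763... → 51.

51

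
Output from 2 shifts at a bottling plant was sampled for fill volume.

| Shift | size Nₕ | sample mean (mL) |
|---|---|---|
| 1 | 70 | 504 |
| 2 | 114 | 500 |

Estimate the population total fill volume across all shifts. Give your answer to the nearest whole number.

92280

Estimate total by summing Nₕ·x̄ₕ over strata.
70·504 + 114·500 = 35280 + 57000 = 92280.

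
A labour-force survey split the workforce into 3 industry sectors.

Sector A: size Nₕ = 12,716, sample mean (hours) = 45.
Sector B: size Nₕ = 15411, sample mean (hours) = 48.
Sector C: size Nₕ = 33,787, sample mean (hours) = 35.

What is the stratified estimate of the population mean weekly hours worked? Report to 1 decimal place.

x̄_st = (Σ Nₕx̄ₕ) / (Σ Nₕ) = (12716·45 + 15411·48 + 33787·35) / 61914
= 2494493 / 61914 = 40.290... → 40.3.

40.3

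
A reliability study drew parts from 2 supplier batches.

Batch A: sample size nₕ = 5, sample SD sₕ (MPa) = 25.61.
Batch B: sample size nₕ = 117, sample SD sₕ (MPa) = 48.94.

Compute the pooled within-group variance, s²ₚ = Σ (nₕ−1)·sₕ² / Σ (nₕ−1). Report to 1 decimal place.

2337.1

A: (5−1)·25.61² = 4·655.8721 = 2623.4884
B: (117−1)·48.94² = 116·2395.1236 = 277834.3376
Numerator = 280457.826; denominator = Σ(nₕ−1) = 120.
s²ₚ = 280457.826/120 = 2337.149... → 2337.1.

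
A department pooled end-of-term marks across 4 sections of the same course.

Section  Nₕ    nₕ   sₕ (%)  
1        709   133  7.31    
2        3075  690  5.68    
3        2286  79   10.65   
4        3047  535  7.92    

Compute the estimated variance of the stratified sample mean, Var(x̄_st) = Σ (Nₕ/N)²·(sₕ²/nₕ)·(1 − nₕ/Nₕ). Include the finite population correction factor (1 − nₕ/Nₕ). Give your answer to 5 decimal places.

0.10404

N = 9117. Term for each stratum: Wₕ²sₕ²/nₕ·(1−nₕ/Nₕ).
Var(x̄_st) = 0.00197400 + 0.00412551 + 0.08714586 + 0.01079654 = 0.10404192 → 0.10404.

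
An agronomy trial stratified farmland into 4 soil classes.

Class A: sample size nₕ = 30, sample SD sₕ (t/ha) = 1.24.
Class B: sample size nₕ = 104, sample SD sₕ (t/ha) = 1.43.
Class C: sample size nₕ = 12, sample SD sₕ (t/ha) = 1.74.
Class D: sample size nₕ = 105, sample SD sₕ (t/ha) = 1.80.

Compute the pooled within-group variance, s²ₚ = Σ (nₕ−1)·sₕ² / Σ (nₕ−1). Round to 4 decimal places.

2.5323

A: (30−1)·1.24² = 29·1.5376 = 44.5904
B: (104−1)·1.43² = 103·2.0449 = 210.6247
C: (12−1)·1.74² = 11·3.0276 = 33.3036
D: (105−1)·1.80² = 104·3.24 = 336.96
Numerator = 625.4787; denominator = Σ(nₕ−1) = 247.
s²ₚ = 625.4787/247 = 2.532302... → 2.5323.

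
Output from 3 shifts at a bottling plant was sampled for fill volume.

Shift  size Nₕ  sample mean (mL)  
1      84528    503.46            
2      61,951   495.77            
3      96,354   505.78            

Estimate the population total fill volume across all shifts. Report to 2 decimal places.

Population total = Σ Nₕ·x̄ₕ (each stratum's size times its mean).
84528·503.46 + 61951·495.77 + 96354·505.78 = 42556466.88 + 30713447.27 + 48733926.12 = 122003840.27.

122003840.27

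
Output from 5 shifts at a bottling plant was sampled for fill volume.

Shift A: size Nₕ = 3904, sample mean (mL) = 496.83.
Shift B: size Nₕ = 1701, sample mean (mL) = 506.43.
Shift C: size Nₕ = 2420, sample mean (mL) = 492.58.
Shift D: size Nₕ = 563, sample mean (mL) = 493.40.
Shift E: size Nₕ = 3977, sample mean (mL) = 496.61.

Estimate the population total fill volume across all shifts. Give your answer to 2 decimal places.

A: 3904·496.83 = 1939624.32
B: 1701·506.43 = 861437.43
C: 2420·492.58 = 1192043.6
D: 563·493.40 = 277784.2
E: 3977·496.61 = 1975017.97
τ̂ = Σ Nₕx̄ₕ = 6245907.52.

6245907.52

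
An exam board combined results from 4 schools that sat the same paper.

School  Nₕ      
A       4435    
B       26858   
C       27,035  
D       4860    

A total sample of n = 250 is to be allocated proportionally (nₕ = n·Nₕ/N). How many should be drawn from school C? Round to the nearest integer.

107

Share of school C = 27035/63188 = 0.42785.
Allocate 250 × 0.42785 = 106.963... → 107.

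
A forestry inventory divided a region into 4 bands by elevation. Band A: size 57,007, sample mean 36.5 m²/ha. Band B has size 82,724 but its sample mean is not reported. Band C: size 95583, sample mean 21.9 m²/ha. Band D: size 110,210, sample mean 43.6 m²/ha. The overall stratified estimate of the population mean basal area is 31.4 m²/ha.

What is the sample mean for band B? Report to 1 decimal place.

N = 57007 + 82724 + 95583 + 110210 = 345524.
Overall total = μ·N = 31.4·345524 = 10849453.6.
Subtract the known strata: 57007·36.5 + 95583·21.9 + 110210·43.6 = 8979179.2.
Remaining total for band B: 10849453.6 − 8979179.2 = 1870274.4.
Divide by its size: 1870274.4 / 82724 = 22.609... → 22.6.

22.6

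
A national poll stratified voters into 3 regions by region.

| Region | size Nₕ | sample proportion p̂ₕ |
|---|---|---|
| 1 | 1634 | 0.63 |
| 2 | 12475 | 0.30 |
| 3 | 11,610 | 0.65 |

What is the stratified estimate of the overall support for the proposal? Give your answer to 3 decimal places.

Wₕ = Nₕ/N with N = 25719: 0.0635, 0.4850, 0.4514.
p̂_st = 0.0635·0.63 + 0.4850·0.30 + 0.4514·0.65 ≈ 0.47896... → 0.479.

0.479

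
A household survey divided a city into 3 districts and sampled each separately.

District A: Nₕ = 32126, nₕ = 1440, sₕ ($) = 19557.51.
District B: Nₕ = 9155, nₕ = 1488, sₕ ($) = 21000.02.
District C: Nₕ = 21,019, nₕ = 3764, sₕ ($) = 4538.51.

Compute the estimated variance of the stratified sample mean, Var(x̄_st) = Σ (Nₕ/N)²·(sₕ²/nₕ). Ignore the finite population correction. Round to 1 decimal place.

77654.9

N = 62300. Term for each stratum: Wₕ²sₕ²/nₕ.
Var(x̄_st) = 70632.0557 + 6399.9575 + 622.9095 = 77654.9228 → 77654.9.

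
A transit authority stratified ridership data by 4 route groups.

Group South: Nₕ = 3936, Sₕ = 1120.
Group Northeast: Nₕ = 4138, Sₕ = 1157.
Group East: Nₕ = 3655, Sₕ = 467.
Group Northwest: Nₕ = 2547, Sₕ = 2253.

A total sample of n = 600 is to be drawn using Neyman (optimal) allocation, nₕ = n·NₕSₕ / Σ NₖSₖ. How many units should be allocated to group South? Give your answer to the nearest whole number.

South: NₕSₕ = 3936·1120 = 4408320
Northeast: NₕSₕ = 4138·1157 = 4787666
East: NₕSₕ = 3655·467 = 1706885
Northwest: NₕSₕ = 2547·2253 = 5738391
Σ NₕSₕ = 16641262.
n_South = 600·4408320/16641262 = 158.942... → 159.

159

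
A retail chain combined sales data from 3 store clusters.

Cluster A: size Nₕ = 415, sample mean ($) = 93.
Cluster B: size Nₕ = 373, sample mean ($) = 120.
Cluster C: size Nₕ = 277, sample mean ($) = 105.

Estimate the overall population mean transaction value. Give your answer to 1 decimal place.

105.6

N = 415 + 373 + 277 = 1065.
Weight each subgroup mean by Nₕ/N and sum.
Σ Nₕx̄ₕ = 415·93 + 373·120 + 277·105 = 38595 + 44760 + 29085 = 112440.
Divide by N: 112440 / 1065 = 105.577... → 105.6.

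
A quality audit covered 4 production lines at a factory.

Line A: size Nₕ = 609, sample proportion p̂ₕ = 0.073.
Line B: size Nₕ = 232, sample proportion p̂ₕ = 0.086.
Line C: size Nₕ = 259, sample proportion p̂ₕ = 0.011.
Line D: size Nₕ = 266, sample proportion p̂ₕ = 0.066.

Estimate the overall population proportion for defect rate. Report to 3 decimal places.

0.062

Wₕ = Nₕ/N with N = 1366: 0.4458, 0.1698, 0.1896, 0.1947.
p̂_st = 0.4458·0.073 + 0.1698·0.086 + 0.1896·0.011 + 0.1947·0.066 ≈ 0.06209... → 0.062.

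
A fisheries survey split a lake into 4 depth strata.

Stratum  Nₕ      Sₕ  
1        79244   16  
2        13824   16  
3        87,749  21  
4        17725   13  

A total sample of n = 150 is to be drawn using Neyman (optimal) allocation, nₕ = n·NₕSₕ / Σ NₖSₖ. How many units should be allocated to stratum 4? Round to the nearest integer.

10

1: NₕSₕ = 79244·16 = 1267904
2: NₕSₕ = 13824·16 = 221184
3: NₕSₕ = 87749·21 = 1842729
4: NₕSₕ = 17725·13 = 230425
Σ NₕSₕ = 3562242.
n_4 = 150·230425/3562242 = 9.703... → 10.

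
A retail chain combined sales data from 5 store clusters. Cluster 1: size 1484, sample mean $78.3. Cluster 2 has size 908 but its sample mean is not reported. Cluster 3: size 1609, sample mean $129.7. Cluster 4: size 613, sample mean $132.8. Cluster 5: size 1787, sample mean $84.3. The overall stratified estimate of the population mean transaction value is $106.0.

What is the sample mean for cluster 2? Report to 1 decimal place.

Σ Nₕx̄ₕ = N·μ, so 908·x̄_2 = 6401·106.0 − (1484·78.3 + 1609·129.7 + 613·132.8 + 1787·84.3).
= 678506 − 556935 = 121571.
x̄_2 = 121571 / 908 = 133.889... → 133.9.

133.9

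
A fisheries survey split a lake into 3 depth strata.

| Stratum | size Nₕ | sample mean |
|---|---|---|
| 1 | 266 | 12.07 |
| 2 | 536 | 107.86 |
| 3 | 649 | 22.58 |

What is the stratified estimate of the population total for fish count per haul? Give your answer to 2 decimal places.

Population total = Σ Nₕ·x̄ₕ (each stratum's size times its mean).
266·12.07 + 536·107.86 + 649·22.58 = 3210.62 + 57812.96 + 14654.42 = 75678.00.

75678.00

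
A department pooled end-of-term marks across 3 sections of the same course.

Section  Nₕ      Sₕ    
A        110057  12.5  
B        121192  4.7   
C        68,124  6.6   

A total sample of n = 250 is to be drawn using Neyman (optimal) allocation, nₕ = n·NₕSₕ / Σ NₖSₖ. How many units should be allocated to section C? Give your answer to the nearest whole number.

47

Σ NₕSₕ = 110057·12.5 + 121192·4.7 + 68124·6.6 = 2394933.3.
Share for C: 449618.4/2394933.3 = 0.18774.
n_C = 250 × 0.18774 = 46.934... → 47.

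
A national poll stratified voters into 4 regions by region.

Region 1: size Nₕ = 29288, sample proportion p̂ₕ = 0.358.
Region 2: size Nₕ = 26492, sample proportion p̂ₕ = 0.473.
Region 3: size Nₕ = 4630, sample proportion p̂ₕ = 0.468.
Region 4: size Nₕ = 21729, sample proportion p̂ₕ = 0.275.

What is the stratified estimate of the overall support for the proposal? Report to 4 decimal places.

0.3793

N = 29288 + 26492 + 4630 + 21729 = 82139.
Overall proportion = Σ (Nₕ/N)·p̂ₕ.
Σ Nₕp̂ₕ = 10485.104 + 12530.716 + 2166.84 + 5975.475 = 31158.135.
31158.135 / 82139 = 0.379334... → 0.3793.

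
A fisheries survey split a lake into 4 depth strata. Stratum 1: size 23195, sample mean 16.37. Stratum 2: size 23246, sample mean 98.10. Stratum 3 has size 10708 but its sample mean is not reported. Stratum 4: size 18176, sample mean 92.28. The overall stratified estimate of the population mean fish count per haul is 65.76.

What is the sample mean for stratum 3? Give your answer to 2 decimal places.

N = 23195 + 23246 + 10708 + 18176 = 75325.
Overall total = μ·N = 65.76·75325 = 4953372.
Subtract the known strata: 23195·16.37 + 23246·98.10 + 18176·92.28 = 4337416.03.
Remaining total for stratum 3: 4953372 − 4337416.03 = 615955.97.
Divide by its size: 615955.97 / 10708 = 57.5230... → 57.52.

57.52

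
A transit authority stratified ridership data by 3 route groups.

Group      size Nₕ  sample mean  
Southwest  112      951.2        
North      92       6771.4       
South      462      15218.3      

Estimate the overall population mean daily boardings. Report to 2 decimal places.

N = 666; weights Wₕ = Nₕ/N = (0.1682, 0.1381, 0.6937).
x̄_st = Σ Wₕ·x̄ₕ = 0.1682·951.2 + 0.1381·6771.4 + 0.6937·15218.3 ≈ 11652.1889...
→ 11652.19.

11652.19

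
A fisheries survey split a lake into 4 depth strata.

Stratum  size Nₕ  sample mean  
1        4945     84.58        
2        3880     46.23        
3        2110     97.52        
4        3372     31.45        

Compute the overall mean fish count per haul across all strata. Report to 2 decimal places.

63.57

N = 4945 + 3880 + 2110 + 3372 = 14307.
Weight each subgroup mean by Nₕ/N and sum.
Σ Nₕx̄ₕ = 4945·84.58 + 3880·46.23 + 2110·97.52 + 3372·31.45 = 418248.1 + 179372.4 + 205767.2 + 106049.4 = 909437.1.
Divide by N: 909437.1 / 14307 = 63.5659... → 63.57.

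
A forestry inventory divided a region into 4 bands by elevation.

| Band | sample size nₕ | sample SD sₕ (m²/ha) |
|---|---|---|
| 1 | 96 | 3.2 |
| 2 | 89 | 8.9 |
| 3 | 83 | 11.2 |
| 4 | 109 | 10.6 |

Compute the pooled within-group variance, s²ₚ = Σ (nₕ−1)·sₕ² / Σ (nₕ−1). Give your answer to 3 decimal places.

81.405

1: (96−1)·3.2² = 95·10.24 = 972.8
2: (89−1)·8.9² = 88·79.21 = 6970.48
3: (83−1)·11.2² = 82·125.44 = 10286.08
4: (109−1)·10.6² = 108·112.36 = 12134.88
Numerator = 30364.24; denominator = Σ(nₕ−1) = 373.
s²ₚ = 30364.24/373 = 81.40547... → 81.405.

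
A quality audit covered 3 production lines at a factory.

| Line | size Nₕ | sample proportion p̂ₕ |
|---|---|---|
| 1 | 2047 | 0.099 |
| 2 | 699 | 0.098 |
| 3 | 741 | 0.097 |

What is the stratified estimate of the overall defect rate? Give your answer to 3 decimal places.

Wₕ = Nₕ/N with N = 3487: 0.5870, 0.2005, 0.2125.
p̂_st = 0.5870·0.099 + 0.2005·0.098 + 0.2125·0.097 ≈ 0.09837... → 0.098.

0.098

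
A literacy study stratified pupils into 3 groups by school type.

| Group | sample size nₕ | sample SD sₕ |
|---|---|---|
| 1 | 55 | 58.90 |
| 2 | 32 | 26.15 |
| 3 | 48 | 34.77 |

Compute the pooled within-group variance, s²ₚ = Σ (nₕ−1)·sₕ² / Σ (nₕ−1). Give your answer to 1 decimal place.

1: (55−1)·58.90² = 54·3469.21 = 187337.34
2: (32−1)·26.15² = 31·683.8225 = 21198.4975
3: (48−1)·34.77² = 47·1208.9529 = 56820.7863
Numerator = 265356.6238; denominator = Σ(nₕ−1) = 132.
s²ₚ = 265356.6238/132 = 2010.277... → 2010.3.

2010.3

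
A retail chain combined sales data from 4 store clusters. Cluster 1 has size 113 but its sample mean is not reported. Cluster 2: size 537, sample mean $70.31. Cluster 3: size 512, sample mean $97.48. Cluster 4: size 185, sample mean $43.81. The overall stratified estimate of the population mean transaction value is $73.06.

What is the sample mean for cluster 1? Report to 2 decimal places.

23.37

N = 113 + 537 + 512 + 185 = 1347.
Overall total = μ·N = 73.06·1347 = 98411.82.
Subtract the known strata: 537·70.31 + 512·97.48 + 185·43.81 = 95771.08.
Remaining total for cluster 1: 98411.82 − 95771.08 = 2640.74.
Divide by its size: 2640.74 / 113 = 23.3694... → 23.37.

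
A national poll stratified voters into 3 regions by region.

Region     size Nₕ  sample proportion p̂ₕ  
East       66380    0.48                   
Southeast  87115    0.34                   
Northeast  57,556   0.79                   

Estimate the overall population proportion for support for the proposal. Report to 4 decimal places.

N = 66380 + 87115 + 57556 = 211051.
Overall proportion = Σ (Nₕ/N)·p̂ₕ.
Σ Nₕp̂ₕ = 31862.4 + 29619.1 + 45469.24 = 106950.74.
106950.74 / 211051 = 0.506753... → 0.5068.

0.5068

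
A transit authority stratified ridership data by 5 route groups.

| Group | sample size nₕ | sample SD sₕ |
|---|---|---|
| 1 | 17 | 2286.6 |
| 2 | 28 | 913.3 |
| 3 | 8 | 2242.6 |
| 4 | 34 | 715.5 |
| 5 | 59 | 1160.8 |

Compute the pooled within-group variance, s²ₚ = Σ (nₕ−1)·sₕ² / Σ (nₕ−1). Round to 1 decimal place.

1676802.0

Degrees of freedom: 16 + 27 + 7 + 33 + 58 = 141.
Σ(nₕ−1)sₕ² = 16·5228539.56 + 27·834116.89 + 7·5029254.76 + 33·511940.25 + 58·1347456.64 = 236429085.68.
s²ₚ = 236429085.68 / 141 = 1676802.026... → 1676802.0.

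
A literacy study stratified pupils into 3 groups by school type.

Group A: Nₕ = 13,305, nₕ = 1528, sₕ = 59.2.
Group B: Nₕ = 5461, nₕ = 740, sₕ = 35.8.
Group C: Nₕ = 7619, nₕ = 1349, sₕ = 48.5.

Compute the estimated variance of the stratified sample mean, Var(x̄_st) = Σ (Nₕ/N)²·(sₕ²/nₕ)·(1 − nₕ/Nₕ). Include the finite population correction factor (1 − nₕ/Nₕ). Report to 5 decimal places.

0.70004

N = 26385; Wₕ = Nₕ/N.
group A: (13305/26385)²·59.2²/1528·(1 − 1528/13305) = 0.51624447
group B: (5461/26385)²·35.8²/740·(1 − 740/5461) = 0.06413961
group C: (7619/26385)²·48.5²/1349·(1 − 1349/7619) = 0.11965279
Sum = 0.70003688 → 0.70004.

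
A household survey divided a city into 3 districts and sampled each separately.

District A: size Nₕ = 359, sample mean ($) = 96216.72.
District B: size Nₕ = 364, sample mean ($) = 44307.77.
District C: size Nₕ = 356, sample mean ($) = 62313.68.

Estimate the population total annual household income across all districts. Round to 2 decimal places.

Population total = Σ Nₕ·x̄ₕ (each stratum's size times its mean).
359·96216.72 + 364·44307.77 + 356·62313.68 = 34541802.48 + 16128028.28 + 22183670.08 = 72853500.84.

72853500.84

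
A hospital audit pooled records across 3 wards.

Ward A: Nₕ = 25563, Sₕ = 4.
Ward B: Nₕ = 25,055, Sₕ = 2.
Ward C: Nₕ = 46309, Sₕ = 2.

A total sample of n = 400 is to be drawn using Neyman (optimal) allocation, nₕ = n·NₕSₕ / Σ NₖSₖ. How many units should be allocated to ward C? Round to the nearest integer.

151

A: NₕSₕ = 25563·4 = 102252
B: NₕSₕ = 25055·2 = 50110
C: NₕSₕ = 46309·2 = 92618
Σ NₕSₕ = 244980.
n_C = 400·92618/244980 = 151.225... → 151.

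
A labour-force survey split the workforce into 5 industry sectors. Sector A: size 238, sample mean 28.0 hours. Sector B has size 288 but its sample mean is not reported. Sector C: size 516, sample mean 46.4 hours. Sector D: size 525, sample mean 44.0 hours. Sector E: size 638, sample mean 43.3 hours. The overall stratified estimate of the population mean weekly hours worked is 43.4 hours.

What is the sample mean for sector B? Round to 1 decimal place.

49.9

N = 238 + 288 + 516 + 525 + 638 = 2205.
Overall total = μ·N = 43.4·2205 = 95697.
Subtract the known strata: 238·28.0 + 516·46.4 + 525·44.0 + 638·43.3 = 81331.8.
Remaining total for sector B: 95697 − 81331.8 = 14365.2.
Divide by its size: 14365.2 / 288 = 49.879... → 49.9.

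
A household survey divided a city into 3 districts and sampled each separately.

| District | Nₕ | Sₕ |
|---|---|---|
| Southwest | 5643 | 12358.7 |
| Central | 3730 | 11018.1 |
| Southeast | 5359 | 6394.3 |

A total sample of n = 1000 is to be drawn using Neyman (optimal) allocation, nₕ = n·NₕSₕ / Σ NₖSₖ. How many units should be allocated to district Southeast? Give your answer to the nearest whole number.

Southwest: NₕSₕ = 5643·12358.7 = 69740144.1
Central: NₕSₕ = 3730·11018.1 = 41097513
Southeast: NₕSₕ = 5359·6394.3 = 34267053.7
Σ NₕSₕ = 145104710.8.
n_Southeast = 1000·34267053.7/145104710.8 = 236.154... → 236.

236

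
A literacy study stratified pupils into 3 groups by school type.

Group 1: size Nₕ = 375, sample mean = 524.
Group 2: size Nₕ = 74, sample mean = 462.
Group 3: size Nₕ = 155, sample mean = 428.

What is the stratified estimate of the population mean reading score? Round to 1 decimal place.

491.8

N = 604; weights Wₕ = Nₕ/N = (0.6209, 0.1225, 0.2566).
x̄_st = Σ Wₕ·x̄ₕ = 0.6209·524 + 0.1225·462 + 0.2566·428 ≈ 491.768...
→ 491.8.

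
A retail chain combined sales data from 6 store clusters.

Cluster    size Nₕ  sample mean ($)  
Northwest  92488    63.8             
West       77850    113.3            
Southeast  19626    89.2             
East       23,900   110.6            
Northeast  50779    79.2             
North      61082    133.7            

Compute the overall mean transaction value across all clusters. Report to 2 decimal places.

x̄_st = (Σ Nₕx̄ₕ) / (Σ Nₕ) = (92488·63.8 + 77850·113.3 + 19626·89.2 + 23900·110.6 + 50779·79.2 + 61082·133.7) / 325725
= 31303478.8 / 325725 = 96.1040... → 96.10.

96.10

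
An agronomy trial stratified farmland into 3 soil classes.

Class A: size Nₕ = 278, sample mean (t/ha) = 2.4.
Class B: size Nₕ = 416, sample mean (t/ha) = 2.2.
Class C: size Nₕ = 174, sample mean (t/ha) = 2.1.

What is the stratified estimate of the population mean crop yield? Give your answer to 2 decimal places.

N = 868; weights Wₕ = Nₕ/N = (0.3203, 0.4793, 0.2005).
x̄_st = Σ Wₕ·x̄ₕ = 0.3203·2.4 + 0.4793·2.2 + 0.2005·2.1 ≈ 2.2440...
→ 2.24.

2.24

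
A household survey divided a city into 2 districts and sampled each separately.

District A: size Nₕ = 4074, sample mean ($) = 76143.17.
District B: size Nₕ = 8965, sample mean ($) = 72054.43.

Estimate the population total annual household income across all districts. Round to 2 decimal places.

Estimate total by summing Nₕ·x̄ₕ over strata.
4074·76143.17 + 8965·72054.43 = 310207274.58 + 645967964.95 = 956175239.53.

956175239.53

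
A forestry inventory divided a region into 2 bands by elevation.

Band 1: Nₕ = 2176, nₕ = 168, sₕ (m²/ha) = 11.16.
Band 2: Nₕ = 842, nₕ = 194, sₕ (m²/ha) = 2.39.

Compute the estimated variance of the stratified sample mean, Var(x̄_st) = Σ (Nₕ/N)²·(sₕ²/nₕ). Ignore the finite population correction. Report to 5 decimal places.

N = 3018. Term for each stratum: Wₕ²sₕ²/nₕ.
Var(x̄_st) = 0.38538820 + 0.00229182 = 0.38768002 → 0.38768.

0.38768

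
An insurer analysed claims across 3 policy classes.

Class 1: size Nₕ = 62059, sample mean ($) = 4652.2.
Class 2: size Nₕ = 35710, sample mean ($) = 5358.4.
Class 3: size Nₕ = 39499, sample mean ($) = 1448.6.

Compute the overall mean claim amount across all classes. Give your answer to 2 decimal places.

3914.08

N = 137268; weights Wₕ = Nₕ/N = (0.4521, 0.2601, 0.2878).
x̄_st = Σ Wₕ·x̄ₕ = 0.4521·4652.2 + 0.2601·5358.4 + 0.2878·1448.6 ≈ 3914.0775...
→ 3914.08.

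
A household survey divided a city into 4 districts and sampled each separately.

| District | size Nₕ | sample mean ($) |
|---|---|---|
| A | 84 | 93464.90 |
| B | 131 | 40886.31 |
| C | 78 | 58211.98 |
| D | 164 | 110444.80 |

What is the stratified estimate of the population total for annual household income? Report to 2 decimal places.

35860639.85

A: 84·93464.90 = 7851051.6
B: 131·40886.31 = 5356106.61
C: 78·58211.98 = 4540534.44
D: 164·110444.80 = 18112947.2
τ̂ = Σ Nₕx̄ₕ = 35860639.85.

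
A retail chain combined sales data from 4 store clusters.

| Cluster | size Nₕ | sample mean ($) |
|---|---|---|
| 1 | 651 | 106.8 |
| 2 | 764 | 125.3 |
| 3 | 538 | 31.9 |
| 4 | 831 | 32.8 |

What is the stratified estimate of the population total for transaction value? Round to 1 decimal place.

209675.0

Estimate total by summing Nₕ·x̄ₕ over strata.
651·106.8 + 764·125.3 + 538·31.9 + 831·32.8 = 69526.8 + 95729.2 + 17162.2 + 27256.8 = 209675.0.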